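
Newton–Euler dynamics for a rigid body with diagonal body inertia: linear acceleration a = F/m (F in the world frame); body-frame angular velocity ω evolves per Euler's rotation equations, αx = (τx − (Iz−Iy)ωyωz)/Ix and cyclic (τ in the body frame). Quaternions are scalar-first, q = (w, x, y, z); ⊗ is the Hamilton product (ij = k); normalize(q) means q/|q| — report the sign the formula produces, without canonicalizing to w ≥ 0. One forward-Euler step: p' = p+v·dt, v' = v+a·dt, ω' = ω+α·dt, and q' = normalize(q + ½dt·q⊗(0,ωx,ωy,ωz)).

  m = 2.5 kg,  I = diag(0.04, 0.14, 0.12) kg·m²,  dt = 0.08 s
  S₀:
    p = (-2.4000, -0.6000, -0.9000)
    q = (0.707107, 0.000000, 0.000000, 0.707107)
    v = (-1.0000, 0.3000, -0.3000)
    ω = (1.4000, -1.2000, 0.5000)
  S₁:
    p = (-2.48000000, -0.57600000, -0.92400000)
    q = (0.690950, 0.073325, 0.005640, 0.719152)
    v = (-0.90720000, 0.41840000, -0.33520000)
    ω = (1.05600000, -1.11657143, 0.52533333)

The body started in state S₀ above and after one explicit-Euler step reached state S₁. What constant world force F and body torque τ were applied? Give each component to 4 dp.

v₁ − v₀ = (0.09280000, 0.11840000, -0.03520000)
m·(v₁−v₀)/dt = (2.9000, 3.7000, -1.1000)
Δω = ω₁−ω₀ = (-0.34400000, 0.08342857, 0.02533333)
ω₀×(Iω₀) = (0.0120, -0.0560, -0.1680)
applied torque τ = (-0.1600, 0.0900, -0.1300)

F = (2.9000, 3.7000, -1.1000)
τ = (-0.1600, 0.0900, -0.1300)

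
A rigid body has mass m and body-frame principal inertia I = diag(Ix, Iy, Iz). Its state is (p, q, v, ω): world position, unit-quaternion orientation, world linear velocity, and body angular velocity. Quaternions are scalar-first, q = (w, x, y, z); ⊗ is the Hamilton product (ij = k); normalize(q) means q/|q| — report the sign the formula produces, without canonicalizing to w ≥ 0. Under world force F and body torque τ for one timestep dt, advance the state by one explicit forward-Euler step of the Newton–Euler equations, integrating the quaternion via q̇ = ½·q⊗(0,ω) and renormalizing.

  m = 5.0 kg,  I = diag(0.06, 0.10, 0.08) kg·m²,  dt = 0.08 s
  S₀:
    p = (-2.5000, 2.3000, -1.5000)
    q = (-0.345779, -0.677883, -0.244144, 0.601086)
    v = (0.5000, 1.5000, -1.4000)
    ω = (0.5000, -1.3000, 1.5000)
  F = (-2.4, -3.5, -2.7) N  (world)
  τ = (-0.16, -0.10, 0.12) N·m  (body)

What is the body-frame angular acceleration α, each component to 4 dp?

ω×(Iω) gyroscopic = (0.0390, -0.0150, -0.0260)
angular accel α = (-3.3167, -0.8500, 1.8250)

α = (-3.3167, -0.8500, 1.8250)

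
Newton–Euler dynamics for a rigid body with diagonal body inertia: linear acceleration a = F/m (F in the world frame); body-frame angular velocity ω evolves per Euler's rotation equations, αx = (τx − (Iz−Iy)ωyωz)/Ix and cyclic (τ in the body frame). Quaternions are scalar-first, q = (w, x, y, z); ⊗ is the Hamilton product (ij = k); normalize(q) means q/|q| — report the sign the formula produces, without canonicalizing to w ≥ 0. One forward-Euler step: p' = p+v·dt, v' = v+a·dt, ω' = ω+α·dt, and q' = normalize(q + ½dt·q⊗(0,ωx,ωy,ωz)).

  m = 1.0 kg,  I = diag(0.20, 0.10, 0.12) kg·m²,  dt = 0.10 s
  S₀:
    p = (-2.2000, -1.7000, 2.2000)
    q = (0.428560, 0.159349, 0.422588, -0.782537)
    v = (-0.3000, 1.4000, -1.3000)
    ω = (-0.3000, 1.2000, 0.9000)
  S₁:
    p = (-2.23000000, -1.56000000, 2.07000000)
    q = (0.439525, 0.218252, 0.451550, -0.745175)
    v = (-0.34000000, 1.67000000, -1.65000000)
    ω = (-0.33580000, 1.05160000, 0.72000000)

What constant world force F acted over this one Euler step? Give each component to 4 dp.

v₁ − v₀ = (-0.04000000, 0.27000000, -0.35000000)
m·(v₁−v₀)/dt = (-0.4000, 2.7000, -3.5000)

F = (-0.4000, 2.7000, -3.5000)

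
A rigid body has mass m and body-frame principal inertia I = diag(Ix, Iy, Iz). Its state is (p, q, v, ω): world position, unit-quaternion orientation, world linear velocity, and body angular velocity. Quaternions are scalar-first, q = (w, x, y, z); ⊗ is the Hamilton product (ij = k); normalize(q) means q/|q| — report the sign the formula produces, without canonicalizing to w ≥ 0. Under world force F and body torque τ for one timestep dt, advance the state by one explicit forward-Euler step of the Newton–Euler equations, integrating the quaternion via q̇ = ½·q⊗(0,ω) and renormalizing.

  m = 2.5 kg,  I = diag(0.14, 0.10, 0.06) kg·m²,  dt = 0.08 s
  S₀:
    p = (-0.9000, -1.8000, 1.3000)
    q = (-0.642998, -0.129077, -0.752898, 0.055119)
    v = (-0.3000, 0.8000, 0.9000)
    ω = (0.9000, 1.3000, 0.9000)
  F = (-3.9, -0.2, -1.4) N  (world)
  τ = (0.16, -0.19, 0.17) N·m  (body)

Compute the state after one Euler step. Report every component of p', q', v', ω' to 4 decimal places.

p' = (-0.9240, -1.7360, 1.3720)
q' = (-0.5996, -0.1817, -0.7776, 0.0522)
v' = (-0.4248, 0.7936, 0.8552)
ω' = (1.0182, 1.0962, 1.1891)

ω×(Iω) gyroscopic = (-0.0468, 0.0648, -0.0468)
α = I⁻¹(τ − ω×Iω) = (1.4771, -2.5480, 3.6133)
new body rate ω' = (1.0182, 1.0962, 1.1891)
Hamilton product q⊗(0,ω) = (1.0453296, -1.3279611, -0.6701210, -0.0688901)
q + ½dt·q⊗(0,ω), renormalized = (-0.5996, -0.1817, -0.7776, 0.0522)
p' = p + v·dt = (-0.9240, -1.7360, 1.3720)
v' = v + a·dt = (-0.4248, 0.7936, 0.8552)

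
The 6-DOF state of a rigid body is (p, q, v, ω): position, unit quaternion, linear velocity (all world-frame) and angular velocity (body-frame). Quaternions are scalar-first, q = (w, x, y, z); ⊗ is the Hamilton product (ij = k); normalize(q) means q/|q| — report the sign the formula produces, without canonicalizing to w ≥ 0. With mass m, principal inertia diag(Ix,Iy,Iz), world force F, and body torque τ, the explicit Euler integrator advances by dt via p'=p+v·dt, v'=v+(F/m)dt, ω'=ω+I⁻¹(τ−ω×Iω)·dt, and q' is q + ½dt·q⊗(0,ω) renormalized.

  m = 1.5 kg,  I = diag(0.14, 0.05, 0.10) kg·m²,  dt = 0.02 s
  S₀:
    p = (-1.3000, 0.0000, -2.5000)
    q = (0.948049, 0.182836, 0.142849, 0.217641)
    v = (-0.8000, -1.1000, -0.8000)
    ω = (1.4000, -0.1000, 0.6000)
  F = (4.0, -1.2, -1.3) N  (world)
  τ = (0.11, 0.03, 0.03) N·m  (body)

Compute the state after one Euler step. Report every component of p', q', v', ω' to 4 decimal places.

p' = (-1.3160, -0.0220, -2.5160)
q' = (0.9442, 0.1972, 0.1438, 0.2211)
v' = (-0.7467, -1.1160, -0.8173)
ω' = (1.4161, -0.1014, 0.6035)

a = (2.6667, -0.8000, -0.8667)
p' = p + v·dt = (-1.3160, -0.0220, -2.5160)
v' = v + a·dt = (-0.7467, -1.1160, -0.8173)
(τ − ω×Iω)/I = (0.8071, -0.0720, 0.1740)
new body rate ω' = (1.4161, -0.1014, 0.6035)
q⊗(0,ω) = (-0.3722701, 1.4347421, 0.1001909, 0.3505572)
q + ½dt·q⊗(0,ω), renormalized = (0.9442, 0.1972, 0.1438, 0.2211)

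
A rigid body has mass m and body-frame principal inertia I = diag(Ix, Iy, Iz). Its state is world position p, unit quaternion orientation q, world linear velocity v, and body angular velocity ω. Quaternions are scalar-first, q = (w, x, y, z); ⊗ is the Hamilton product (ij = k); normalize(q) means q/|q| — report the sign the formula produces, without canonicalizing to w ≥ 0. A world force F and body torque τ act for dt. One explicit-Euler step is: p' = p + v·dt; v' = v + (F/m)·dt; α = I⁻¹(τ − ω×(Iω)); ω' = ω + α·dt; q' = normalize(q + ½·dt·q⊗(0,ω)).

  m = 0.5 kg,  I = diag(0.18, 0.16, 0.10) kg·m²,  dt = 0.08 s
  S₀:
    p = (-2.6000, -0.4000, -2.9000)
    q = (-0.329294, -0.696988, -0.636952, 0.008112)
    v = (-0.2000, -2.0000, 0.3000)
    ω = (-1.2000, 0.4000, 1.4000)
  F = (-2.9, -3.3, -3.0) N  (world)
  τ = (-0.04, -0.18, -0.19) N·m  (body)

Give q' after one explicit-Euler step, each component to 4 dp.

q' = (-0.3520, -0.7149, -0.6019, -0.0519)

q⊗(0,ω) = (-0.5929616, -0.4998248, 0.8343312, -1.5041492)
updated quaternion q' = (-0.3520, -0.7149, -0.6019, -0.0519)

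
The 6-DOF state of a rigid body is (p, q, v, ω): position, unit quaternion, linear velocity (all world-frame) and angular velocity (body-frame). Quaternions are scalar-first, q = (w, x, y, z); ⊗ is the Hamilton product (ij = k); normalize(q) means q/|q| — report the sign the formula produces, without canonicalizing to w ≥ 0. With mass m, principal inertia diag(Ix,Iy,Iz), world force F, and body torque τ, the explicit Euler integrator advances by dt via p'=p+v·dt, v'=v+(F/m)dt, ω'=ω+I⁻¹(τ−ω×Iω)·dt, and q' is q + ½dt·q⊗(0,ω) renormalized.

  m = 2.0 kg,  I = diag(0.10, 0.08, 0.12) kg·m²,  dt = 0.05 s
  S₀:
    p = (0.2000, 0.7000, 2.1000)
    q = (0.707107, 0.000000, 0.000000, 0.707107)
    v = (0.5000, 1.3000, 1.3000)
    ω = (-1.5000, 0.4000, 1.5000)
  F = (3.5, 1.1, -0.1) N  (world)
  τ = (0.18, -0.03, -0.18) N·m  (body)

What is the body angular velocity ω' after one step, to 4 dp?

ω' = (-1.4220, 0.3531, 1.4200)

ω×(Iω) gyroscopic = (0.0240, 0.0450, 0.0120)
angular accel α = (1.5600, -0.9375, -1.6000)
new body rate ω' = (-1.4220, 0.3531, 1.4200)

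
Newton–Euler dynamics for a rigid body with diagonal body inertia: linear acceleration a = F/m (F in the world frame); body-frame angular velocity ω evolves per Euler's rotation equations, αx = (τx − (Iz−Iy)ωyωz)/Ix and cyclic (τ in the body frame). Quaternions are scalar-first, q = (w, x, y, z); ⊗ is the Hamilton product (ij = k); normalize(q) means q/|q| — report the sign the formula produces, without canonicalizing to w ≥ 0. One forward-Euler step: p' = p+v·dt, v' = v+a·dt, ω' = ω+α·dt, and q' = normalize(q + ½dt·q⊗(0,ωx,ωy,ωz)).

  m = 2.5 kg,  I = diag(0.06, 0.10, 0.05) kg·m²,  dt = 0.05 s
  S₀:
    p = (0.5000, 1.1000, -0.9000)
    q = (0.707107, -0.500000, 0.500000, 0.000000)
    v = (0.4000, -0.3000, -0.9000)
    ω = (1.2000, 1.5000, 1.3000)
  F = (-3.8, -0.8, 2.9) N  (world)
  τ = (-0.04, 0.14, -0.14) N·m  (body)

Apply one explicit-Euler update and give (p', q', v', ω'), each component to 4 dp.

angular accel α = (0.9583, 1.2440, -4.2400)
ω' = ω + α·dt = (1.2479, 1.5622, 1.0880)
q⊗(0,ω) = (-0.1500000, 1.4985284, 1.7106605, -0.4307609)
updated quaternion q' = (0.7022, -0.4618, 0.5419, -0.0108)
a = (-1.5200, -0.3200, 1.1600)
new position p' = (0.5200, 1.0850, -0.9450)
v' = v + a·dt = (0.3240, -0.3160, -0.8420)

p' = (0.5200, 1.0850, -0.9450)
q' = (0.7022, -0.4618, 0.5419, -0.0108)
v' = (0.3240, -0.3160, -0.8420)
ω' = (1.2479, 1.5622, 1.0880)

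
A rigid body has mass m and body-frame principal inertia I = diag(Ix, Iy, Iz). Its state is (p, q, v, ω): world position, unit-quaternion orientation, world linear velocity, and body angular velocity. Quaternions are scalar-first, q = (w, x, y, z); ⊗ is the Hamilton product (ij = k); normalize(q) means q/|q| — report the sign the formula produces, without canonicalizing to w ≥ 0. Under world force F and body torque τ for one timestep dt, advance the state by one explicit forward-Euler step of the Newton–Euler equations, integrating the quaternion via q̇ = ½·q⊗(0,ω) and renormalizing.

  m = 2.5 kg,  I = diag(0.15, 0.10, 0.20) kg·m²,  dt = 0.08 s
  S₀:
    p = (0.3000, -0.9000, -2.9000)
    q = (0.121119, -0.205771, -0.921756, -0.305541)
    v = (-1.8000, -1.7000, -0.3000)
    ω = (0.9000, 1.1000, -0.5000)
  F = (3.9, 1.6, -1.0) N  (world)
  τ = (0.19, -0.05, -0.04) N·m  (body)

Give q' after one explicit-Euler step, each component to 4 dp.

q⊗(0,ω) = (1.0463550, 0.9059802, -0.2446415, 0.5426728)
q + ½dt·q⊗(0,ω), renormalized = (0.1627, -0.1692, -0.9299, -0.2833)

q' = (0.1627, -0.1692, -0.9299, -0.2833)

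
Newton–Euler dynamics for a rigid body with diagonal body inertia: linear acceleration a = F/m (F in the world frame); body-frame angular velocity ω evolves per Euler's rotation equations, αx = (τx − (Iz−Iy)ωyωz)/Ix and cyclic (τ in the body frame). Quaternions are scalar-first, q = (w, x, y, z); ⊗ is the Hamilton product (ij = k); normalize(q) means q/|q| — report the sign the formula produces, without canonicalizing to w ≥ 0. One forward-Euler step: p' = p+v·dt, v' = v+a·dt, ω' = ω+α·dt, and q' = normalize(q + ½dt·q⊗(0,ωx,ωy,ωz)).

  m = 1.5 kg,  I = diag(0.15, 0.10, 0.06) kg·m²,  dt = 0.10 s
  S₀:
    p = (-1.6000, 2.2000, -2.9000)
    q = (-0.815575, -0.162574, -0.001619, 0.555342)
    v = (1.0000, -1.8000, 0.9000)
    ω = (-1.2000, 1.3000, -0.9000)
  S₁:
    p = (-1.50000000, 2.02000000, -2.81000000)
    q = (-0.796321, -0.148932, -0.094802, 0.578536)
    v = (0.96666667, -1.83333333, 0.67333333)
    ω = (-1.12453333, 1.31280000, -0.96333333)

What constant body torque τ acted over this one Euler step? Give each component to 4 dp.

τ = (0.1600, 0.1100, 0.0400)

rate change Δω = (0.07546667, 0.01280000, -0.06333333)
τ = I·(Δω/dt) + ω₀×(Iω₀) = (0.1600, 0.1100, 0.0400)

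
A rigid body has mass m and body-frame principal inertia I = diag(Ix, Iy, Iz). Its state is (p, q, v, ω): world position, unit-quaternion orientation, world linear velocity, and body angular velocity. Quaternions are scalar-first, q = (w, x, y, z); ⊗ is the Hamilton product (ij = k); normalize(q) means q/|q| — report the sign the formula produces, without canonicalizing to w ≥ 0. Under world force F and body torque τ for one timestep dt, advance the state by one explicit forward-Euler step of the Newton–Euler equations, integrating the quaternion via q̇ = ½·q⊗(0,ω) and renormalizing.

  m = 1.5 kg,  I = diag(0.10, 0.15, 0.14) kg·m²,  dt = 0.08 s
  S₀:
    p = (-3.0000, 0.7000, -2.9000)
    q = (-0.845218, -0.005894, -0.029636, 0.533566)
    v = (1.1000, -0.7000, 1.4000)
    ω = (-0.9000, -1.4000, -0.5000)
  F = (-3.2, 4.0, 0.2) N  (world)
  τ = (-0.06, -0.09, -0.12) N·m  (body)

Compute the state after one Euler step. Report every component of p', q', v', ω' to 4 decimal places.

p' = (-2.9120, 0.6440, -2.7880)
q' = (-0.8344, 0.0549, -0.0016, 0.5484)
v' = (0.9293, -0.4867, 1.4107)
ω' = (-0.9424, -1.4384, -0.6046)

a = F/m = (-2.1333, 2.6667, 0.1333)
p + v·dt = (-2.9120, 0.6440, -2.7880)
v + (F/m)dt = (0.9293, -0.4867, 1.4107)
(τ − ω×Iω)/I = (-0.5300, -0.4800, -1.3071)
ω' = ω + α·dt = (-0.9424, -1.4384, -0.6046)
2q̇ = q⊗(0,ω) = (0.2199880, 1.5225066, 0.7001488, 0.4041882)
q' = normalize(q + ½dt·q⊗(0,ω)) = (-0.8344, 0.0549, -0.0016, 0.5484)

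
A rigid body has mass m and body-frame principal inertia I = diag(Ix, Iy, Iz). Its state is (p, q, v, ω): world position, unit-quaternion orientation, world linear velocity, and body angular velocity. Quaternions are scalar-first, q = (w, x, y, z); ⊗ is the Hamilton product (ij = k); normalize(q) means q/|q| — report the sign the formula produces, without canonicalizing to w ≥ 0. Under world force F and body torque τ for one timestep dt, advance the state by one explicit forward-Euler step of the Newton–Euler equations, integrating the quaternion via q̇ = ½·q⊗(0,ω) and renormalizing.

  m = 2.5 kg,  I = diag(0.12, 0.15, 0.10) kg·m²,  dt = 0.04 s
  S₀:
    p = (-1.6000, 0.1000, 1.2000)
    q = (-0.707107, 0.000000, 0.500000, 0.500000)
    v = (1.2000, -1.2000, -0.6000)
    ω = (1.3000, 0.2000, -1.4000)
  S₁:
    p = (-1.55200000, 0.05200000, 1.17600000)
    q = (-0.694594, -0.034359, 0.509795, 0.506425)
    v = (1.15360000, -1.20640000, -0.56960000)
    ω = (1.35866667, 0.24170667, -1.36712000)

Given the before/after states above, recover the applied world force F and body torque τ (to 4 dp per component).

F = (-2.9000, -0.4000, 1.9000)
τ = (0.1900, 0.1200, 0.0900)

v₁ − v₀ = (-0.04640000, -0.00640000, 0.03040000)
F = m·Δv/dt = (-2.9000, -0.4000, 1.9000)
ω₁ − ω₀ = (0.05866667, 0.04170667, 0.03288000)
precession coupling = (0.0140, -0.0364, 0.0078)
applied torque τ = (0.1900, 0.1200, 0.0900)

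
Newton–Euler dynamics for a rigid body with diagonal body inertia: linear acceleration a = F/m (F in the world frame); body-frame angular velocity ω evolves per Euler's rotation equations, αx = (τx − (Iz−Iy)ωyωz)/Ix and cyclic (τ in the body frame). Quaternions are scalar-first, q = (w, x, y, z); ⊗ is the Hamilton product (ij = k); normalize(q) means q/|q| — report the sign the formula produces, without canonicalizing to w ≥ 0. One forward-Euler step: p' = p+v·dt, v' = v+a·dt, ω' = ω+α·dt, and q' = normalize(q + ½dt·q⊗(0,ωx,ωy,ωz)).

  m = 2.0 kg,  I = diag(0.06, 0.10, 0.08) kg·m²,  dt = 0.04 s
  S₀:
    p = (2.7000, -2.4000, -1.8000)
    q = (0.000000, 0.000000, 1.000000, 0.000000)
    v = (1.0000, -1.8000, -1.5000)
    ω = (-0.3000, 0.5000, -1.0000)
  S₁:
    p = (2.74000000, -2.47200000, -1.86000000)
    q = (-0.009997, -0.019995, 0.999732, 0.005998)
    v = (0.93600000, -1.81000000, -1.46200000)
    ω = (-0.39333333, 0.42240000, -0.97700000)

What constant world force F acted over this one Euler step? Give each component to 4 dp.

F = (-3.2000, -0.5000, 1.9000)

Δv = v₁−v₀ = (-0.06400000, -0.01000000, 0.03800000)
applied force F = (-3.2000, -0.5000, 1.9000)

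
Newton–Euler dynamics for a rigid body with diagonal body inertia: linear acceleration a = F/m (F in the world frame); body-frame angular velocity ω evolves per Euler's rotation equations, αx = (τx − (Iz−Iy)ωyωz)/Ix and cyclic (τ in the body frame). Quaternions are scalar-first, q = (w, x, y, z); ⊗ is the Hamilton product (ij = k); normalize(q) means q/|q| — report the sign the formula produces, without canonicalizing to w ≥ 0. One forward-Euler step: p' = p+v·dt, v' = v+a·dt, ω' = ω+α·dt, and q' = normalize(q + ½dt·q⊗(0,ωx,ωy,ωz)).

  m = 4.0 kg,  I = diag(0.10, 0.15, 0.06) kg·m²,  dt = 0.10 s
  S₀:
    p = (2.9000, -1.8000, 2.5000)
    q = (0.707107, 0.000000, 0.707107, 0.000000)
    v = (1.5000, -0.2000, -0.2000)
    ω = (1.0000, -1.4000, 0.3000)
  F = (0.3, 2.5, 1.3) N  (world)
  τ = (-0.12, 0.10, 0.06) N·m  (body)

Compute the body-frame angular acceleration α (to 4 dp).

precession coupling ω×(Iω) = (0.0378, 0.0120, -0.0700)
angular accel α = (-1.5780, 0.5867, 2.1667)

α = (-1.5780, 0.5867, 2.1667)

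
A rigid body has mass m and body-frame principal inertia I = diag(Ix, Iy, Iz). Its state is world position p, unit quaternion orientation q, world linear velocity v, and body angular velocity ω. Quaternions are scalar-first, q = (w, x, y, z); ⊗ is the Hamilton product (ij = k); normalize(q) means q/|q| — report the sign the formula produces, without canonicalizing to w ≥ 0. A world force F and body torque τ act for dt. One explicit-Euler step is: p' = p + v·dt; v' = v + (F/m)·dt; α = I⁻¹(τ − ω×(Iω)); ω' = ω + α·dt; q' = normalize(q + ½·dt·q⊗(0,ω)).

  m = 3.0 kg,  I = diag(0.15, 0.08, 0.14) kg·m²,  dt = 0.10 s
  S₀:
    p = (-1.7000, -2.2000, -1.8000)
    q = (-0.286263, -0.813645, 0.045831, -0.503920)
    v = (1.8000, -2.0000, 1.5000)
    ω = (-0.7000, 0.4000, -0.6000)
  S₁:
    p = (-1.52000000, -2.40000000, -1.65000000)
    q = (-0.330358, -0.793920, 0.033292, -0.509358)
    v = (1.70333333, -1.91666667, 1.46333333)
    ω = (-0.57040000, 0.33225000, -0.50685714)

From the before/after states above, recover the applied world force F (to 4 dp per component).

F = (-2.9000, 2.5000, -1.1000)

velocity change Δv = (-0.09666667, 0.08333333, -0.03666667)
m·(v₁−v₀)/dt = (-2.9000, 2.5000, -1.1000)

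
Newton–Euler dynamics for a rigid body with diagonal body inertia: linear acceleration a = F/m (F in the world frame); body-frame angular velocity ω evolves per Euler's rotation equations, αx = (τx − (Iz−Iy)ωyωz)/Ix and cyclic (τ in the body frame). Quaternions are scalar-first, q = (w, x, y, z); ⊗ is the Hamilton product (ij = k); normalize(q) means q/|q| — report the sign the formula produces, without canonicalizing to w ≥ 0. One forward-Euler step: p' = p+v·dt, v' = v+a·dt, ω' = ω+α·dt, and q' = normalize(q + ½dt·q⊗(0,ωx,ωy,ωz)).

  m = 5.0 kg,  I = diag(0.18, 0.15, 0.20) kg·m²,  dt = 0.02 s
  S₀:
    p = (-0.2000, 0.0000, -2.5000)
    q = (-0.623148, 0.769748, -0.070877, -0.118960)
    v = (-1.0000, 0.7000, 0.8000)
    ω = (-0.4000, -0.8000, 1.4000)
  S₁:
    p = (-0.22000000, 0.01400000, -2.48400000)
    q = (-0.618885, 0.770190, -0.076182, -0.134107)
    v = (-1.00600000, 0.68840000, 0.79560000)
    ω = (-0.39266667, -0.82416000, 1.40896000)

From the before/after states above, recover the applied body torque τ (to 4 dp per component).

Δω = ω₁−ω₀ = (0.00733333, -0.02416000, 0.00896000)
precession coupling = (-0.0560, 0.0112, -0.0096)
τ = I·(Δω/dt) + ω₀×(Iω₀) = (0.0100, -0.1700, 0.0800)

τ = (0.0100, -0.1700, 0.0800)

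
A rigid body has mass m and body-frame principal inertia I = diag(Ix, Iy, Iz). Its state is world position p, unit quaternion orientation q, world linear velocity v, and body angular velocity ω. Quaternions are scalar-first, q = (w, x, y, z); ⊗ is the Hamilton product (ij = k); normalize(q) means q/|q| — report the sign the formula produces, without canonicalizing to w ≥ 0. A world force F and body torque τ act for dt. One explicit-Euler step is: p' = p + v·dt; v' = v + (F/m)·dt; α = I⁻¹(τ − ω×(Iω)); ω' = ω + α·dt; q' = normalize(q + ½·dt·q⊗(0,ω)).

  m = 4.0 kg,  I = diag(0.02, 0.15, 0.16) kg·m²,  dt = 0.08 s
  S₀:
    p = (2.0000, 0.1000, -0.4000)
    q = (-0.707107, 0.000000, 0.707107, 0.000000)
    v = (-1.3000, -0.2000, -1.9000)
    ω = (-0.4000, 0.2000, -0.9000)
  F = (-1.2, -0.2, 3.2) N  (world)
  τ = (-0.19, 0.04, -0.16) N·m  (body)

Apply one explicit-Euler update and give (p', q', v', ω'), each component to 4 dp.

precession coupling ω×(Iω) = (-0.0018, -0.0504, -0.0104)
α = I⁻¹(τ − ω×Iω) = (-9.4100, 0.6027, -0.9350)
new body rate ω' = (-1.1528, 0.2482, -0.9748)
q⊗(0,ω) = (-0.1414214, -0.3535535, -0.1414214, 0.9192391)
q + ½dt·q⊗(0,ω), renormalized = (-0.7122, -0.0141, 0.7009, 0.0367)
linear accel F/m = (-0.3000, -0.0500, 0.8000)
p + v·dt = (1.8960, 0.0840, -0.5520)
v' = v + a·dt = (-1.3240, -0.2040, -1.8360)

p' = (1.8960, 0.0840, -0.5520)
q' = (-0.7122, -0.0141, 0.7009, 0.0367)
v' = (-1.3240, -0.2040, -1.8360)
ω' = (-1.1528, 0.2482, -0.9748)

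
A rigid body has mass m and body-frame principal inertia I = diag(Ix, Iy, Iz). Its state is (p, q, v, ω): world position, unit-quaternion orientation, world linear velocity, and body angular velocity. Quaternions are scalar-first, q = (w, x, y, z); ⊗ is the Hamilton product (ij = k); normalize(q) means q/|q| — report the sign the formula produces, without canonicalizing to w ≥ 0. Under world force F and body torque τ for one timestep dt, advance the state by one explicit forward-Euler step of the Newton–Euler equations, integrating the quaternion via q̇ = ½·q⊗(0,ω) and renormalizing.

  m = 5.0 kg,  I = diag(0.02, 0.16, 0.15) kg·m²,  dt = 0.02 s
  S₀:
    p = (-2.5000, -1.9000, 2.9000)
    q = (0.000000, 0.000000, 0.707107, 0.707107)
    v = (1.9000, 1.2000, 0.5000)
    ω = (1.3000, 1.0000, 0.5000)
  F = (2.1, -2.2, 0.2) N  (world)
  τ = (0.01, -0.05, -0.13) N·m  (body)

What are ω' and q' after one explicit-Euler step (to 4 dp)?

precession coupling ω×(Iω) = (-0.0050, -0.0845, 0.1820)
angular accel α = (0.7500, 0.2156, -2.0800)
ω' = ω + α·dt = (1.3150, 1.0043, 0.4584)
q⊗(0,ω) = (-1.0606605, -0.3535535, 0.9192391, -0.9192391)
q' = normalize(q + ½dt·q⊗(0,ω)) = (-0.0106, -0.0035, 0.7162, 0.6978)

ω' = (1.3150, 1.0043, 0.4584)
q' = (-0.0106, -0.0035, 0.7162, 0.6978)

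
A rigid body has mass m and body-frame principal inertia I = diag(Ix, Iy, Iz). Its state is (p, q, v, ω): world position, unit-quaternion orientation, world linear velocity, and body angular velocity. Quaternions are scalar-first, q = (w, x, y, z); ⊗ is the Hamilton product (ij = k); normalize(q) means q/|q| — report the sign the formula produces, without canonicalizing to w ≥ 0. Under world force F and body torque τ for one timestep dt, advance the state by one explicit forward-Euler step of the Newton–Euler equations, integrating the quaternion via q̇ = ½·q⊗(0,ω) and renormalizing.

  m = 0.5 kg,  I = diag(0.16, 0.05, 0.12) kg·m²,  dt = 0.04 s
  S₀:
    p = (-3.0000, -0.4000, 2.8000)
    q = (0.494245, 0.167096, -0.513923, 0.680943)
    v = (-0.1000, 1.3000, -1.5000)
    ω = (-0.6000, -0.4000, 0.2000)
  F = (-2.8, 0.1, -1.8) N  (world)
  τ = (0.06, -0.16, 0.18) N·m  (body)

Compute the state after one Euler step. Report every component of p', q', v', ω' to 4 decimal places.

a = F/m = (-5.6000, 0.2000, -3.6000)
p + v·dt = (-3.0040, -0.3480, 2.7400)
new velocity v' = (-0.3240, 1.3080, -1.6440)
(τ − ω×Iω)/I = (0.4100, -3.1040, 1.7200)
ω' = ω + α·dt = (-0.5836, -0.5242, 0.2688)
Hamilton product q⊗(0,ω) = (-0.2415002, -0.1269544, -0.6396830, -0.2763432)
q' = normalize(q + ½dt·q⊗(0,ω)) = (0.4894, 0.1645, -0.5267, 0.6753)

p' = (-3.0040, -0.3480, 2.7400)
q' = (0.4894, 0.1645, -0.5267, 0.6753)
v' = (-0.3240, 1.3080, -1.6440)
ω' = (-0.5836, -0.5242, 0.2688)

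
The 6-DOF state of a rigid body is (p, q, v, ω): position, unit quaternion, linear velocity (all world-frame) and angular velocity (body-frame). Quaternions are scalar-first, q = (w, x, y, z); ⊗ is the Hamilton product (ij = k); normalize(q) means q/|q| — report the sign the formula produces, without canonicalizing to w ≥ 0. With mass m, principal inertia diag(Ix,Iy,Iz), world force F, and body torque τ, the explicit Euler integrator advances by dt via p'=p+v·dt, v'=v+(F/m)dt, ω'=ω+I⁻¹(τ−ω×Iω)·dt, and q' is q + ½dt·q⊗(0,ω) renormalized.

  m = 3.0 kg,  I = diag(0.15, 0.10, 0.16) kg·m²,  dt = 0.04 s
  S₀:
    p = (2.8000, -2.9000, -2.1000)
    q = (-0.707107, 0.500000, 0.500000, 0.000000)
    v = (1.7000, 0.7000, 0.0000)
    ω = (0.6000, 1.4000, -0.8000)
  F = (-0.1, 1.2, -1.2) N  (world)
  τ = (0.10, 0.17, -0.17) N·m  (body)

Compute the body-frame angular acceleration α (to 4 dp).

α = (1.1147, 1.6520, -0.8000)

ω×(Iω) gyroscopic = (-0.0672, 0.0048, -0.0420)
(τ − ω×Iω)/I = (1.1147, 1.6520, -0.8000)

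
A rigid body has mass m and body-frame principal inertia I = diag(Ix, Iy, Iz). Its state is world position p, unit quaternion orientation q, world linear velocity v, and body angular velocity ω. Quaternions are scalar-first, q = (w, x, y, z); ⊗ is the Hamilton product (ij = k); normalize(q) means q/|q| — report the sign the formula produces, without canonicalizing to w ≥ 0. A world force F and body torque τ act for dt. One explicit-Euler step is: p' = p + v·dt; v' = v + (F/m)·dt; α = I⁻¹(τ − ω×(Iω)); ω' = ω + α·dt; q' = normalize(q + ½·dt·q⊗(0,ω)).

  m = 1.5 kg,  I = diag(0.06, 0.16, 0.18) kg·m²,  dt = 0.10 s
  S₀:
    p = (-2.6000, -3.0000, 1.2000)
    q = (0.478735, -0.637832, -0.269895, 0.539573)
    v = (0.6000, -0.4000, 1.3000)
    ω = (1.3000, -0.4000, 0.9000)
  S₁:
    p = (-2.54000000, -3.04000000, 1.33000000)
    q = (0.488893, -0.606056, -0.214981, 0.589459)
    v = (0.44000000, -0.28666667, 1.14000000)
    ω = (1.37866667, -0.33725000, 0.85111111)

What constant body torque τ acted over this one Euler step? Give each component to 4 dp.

rate change Δω = (0.07866667, 0.06275000, -0.04888889)
τ = I·(Δω/dt) + ω₀×(Iω₀) = (0.0400, -0.0400, -0.1400)

τ = (0.0400, -0.0400, -0.1400)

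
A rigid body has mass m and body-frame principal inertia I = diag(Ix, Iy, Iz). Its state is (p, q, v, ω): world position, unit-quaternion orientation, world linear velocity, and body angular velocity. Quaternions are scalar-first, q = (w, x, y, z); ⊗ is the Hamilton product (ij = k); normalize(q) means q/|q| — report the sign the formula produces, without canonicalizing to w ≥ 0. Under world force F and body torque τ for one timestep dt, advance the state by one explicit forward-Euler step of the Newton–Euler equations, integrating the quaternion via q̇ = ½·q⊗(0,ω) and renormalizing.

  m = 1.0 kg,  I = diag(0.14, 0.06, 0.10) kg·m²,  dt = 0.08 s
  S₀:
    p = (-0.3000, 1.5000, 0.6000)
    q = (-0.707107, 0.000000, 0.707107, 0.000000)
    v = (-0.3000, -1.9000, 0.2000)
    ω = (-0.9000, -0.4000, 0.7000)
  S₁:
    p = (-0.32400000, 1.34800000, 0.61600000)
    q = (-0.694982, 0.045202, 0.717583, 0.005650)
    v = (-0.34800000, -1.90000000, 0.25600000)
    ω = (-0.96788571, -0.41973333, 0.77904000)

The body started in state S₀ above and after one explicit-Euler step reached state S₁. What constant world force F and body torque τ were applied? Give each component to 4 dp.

Δv = v₁−v₀ = (-0.04800000, 0.00000000, 0.05600000)
applied force F = (-0.6000, 0.0000, 0.7000)
Δω = ω₁−ω₀ = (-0.06788571, -0.01973333, 0.07904000)
precession coupling = (-0.0112, -0.0252, -0.0288)
applied torque τ = (-0.1300, -0.0400, 0.0700)

F = (-0.6000, 0.0000, 0.7000)
τ = (-0.1300, -0.0400, 0.0700)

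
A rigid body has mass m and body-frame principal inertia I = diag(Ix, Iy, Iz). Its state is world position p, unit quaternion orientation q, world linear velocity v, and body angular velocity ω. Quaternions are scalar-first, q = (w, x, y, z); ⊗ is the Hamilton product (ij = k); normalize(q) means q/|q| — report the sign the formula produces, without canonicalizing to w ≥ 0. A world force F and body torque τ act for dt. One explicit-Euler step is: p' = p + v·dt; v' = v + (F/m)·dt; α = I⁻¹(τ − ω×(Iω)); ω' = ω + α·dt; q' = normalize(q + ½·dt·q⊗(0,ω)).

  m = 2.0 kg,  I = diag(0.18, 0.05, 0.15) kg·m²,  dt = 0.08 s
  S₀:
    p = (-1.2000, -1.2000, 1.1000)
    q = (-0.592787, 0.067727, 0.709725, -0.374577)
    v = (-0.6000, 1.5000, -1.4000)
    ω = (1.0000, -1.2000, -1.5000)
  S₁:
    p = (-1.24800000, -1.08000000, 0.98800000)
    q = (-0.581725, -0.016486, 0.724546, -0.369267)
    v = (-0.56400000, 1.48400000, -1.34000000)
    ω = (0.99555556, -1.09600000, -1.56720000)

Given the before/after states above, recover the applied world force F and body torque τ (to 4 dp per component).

velocity change Δv = (0.03600000, -0.01600000, 0.06000000)
applied force F = (0.9000, -0.4000, 1.5000)
ω₁ − ω₀ = (-0.00444444, 0.10400000, -0.06720000)
ω₀×(Iω₀) = (0.1800, -0.0450, 0.1560)
I·α + gyro = (0.1700, 0.0200, 0.0300)

F = (0.9000, -0.4000, 1.5000)
τ = (0.1700, 0.0200, 0.0300)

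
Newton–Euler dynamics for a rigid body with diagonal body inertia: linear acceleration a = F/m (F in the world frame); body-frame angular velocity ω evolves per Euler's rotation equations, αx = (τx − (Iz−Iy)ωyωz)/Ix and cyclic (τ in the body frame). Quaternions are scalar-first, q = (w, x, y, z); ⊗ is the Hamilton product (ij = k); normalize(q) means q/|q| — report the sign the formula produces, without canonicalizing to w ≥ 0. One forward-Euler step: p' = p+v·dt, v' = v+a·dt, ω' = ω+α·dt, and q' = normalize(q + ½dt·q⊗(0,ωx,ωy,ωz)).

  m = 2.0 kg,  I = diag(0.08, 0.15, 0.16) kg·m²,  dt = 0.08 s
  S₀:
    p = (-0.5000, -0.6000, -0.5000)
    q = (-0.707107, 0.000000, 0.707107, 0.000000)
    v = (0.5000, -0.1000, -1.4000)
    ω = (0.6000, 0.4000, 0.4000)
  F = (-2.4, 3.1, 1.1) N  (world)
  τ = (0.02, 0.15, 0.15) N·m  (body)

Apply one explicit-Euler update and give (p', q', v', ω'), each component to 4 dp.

a = F/m = (-1.2000, 1.5500, 0.5500)
new position p' = (-0.4600, -0.6080, -0.6120)
v + (F/m)dt = (0.4040, 0.0240, -1.3560)
ω×(Iω) gyroscopic = (0.0016, -0.0192, 0.0168)
angular accel α = (0.2300, 1.1280, 0.8325)
ω' = ω + α·dt = (0.6184, 0.4902, 0.4666)
q⊗(0,ω) = (-0.2828428, -0.1414214, -0.2828428, -0.7071070)
q' = normalize(q + ½dt·q⊗(0,ω)) = (-0.7180, -0.0057, 0.6954, -0.0283)

p' = (-0.4600, -0.6080, -0.6120)
q' = (-0.7180, -0.0057, 0.6954, -0.0283)
v' = (0.4040, 0.0240, -1.3560)
ω' = (0.6184, 0.4902, 0.4666)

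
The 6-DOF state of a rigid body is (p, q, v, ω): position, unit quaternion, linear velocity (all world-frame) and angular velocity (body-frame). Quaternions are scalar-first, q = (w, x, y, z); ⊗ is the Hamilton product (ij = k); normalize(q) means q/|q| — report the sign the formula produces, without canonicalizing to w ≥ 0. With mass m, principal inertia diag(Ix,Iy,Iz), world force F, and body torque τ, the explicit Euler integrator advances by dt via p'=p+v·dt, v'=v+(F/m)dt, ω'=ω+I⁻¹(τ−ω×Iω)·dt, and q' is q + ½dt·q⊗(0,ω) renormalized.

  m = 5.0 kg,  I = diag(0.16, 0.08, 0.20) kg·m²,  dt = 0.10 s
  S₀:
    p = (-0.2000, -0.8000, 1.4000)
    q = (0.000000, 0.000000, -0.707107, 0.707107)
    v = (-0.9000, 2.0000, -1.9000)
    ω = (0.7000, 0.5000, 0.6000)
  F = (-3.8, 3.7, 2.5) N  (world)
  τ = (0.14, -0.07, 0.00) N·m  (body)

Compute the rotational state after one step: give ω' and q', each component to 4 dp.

ω' = (0.7650, 0.4335, 0.6140)
q' = (-0.0035, -0.0388, -0.6814, 0.7309)

ω×(Iω) gyroscopic = (0.0360, -0.0168, -0.0280)
(τ − ω×Iω)/I = (0.6500, -0.6650, 0.1400)
ω' = ω + α·dt = (0.7650, 0.4335, 0.6140)
Hamilton product q⊗(0,ω) = (-0.0707107, -0.7778177, 0.4949749, 0.4949749)
q' = normalize(q + ½dt·q⊗(0,ω)) = (-0.0035, -0.0388, -0.6814, 0.7309)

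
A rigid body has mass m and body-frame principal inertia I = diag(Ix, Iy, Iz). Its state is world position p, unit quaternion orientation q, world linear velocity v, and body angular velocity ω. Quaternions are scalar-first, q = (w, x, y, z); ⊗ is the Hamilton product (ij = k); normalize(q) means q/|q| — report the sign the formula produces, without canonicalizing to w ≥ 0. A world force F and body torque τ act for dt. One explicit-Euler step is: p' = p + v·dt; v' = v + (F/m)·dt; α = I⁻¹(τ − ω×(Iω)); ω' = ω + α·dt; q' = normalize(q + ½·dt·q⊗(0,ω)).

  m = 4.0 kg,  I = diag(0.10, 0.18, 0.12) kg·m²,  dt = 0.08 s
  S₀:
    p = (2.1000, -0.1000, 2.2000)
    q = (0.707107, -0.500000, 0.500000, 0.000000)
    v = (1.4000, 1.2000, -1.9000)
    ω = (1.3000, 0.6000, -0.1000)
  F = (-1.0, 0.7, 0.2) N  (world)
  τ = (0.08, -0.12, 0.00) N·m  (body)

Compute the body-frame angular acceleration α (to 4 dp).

ω×(Iω) gyroscopic = (0.0036, 0.0026, 0.0624)
angular accel α = (0.7640, -0.6811, -0.5200)

α = (0.7640, -0.6811, -0.5200)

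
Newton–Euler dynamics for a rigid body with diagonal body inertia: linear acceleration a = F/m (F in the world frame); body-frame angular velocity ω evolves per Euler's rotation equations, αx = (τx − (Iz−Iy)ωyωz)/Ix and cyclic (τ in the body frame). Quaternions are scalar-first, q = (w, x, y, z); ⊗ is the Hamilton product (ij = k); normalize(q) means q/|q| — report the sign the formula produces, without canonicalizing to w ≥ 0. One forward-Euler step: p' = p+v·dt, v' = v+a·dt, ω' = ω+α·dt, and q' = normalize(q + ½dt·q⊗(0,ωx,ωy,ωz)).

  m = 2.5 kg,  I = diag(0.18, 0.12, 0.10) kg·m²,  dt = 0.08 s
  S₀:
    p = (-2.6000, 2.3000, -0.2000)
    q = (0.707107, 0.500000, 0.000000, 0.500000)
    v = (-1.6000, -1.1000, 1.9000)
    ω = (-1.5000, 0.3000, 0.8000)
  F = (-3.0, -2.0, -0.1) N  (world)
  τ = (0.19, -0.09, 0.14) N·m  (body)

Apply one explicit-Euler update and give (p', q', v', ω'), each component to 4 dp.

linear accel F/m = (-1.2000, -0.8000, -0.0400)
new position p' = (-2.7280, 2.2120, -0.0480)
v + (F/m)dt = (-1.6960, -1.1640, 1.8968)
ω×(Iω) gyroscopic = (-0.0048, -0.0960, 0.0270)
angular accel α = (1.0822, 0.0500, 1.1300)
ω + α·dt = (-1.4134, 0.3040, 0.8904)
2q̇ = q⊗(0,ω) = (0.3500000, -1.2106605, -0.9378679, 0.7156856)
q' = normalize(q + ½dt·q⊗(0,ω)) = (0.7194, 0.4505, -0.0374, 0.5274)

p' = (-2.7280, 2.2120, -0.0480)
q' = (0.7194, 0.4505, -0.0374, 0.5274)
v' = (-1.6960, -1.1640, 1.8968)
ω' = (-1.4134, 0.3040, 0.8904)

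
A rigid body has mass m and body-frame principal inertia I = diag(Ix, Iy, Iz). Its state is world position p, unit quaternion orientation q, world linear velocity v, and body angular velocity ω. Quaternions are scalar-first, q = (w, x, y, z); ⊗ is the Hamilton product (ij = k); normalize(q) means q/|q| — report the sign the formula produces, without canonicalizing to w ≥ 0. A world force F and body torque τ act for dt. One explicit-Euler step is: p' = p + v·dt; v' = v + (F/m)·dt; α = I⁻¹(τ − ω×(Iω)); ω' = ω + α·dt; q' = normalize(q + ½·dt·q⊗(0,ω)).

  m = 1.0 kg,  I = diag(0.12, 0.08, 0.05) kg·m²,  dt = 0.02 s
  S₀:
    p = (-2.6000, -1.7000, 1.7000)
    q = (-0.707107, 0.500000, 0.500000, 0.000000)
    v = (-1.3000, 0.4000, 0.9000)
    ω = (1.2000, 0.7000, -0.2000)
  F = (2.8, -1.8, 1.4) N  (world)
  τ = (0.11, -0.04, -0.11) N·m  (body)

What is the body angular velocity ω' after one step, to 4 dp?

ω' = (1.2176, 0.6942, -0.2306)

precession coupling ω×(Iω) = (0.0042, -0.0168, -0.0336)
α = I⁻¹(τ − ω×Iω) = (0.8817, -0.2900, -1.5280)
ω' = ω + α·dt = (1.2176, 0.6942, -0.2306)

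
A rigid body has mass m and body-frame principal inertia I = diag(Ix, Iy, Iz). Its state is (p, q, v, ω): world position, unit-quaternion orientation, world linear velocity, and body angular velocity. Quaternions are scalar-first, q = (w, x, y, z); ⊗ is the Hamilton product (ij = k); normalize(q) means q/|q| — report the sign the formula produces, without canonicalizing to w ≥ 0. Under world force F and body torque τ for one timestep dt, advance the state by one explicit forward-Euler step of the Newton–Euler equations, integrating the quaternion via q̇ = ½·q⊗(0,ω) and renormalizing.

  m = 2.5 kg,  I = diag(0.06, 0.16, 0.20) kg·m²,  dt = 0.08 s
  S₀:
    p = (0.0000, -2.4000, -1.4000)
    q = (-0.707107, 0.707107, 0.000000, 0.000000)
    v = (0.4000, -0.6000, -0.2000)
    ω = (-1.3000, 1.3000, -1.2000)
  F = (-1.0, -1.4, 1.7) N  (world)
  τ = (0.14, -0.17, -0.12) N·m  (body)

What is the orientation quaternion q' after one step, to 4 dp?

q' = (-0.6678, 0.7410, -0.0028, 0.0704)

Hamilton product q⊗(0,ω) = (0.9192391, 0.9192391, -0.0707107, 1.7677675)
q + ½dt·q⊗(0,ω), renormalized = (-0.6678, 0.7410, -0.0028, 0.0704)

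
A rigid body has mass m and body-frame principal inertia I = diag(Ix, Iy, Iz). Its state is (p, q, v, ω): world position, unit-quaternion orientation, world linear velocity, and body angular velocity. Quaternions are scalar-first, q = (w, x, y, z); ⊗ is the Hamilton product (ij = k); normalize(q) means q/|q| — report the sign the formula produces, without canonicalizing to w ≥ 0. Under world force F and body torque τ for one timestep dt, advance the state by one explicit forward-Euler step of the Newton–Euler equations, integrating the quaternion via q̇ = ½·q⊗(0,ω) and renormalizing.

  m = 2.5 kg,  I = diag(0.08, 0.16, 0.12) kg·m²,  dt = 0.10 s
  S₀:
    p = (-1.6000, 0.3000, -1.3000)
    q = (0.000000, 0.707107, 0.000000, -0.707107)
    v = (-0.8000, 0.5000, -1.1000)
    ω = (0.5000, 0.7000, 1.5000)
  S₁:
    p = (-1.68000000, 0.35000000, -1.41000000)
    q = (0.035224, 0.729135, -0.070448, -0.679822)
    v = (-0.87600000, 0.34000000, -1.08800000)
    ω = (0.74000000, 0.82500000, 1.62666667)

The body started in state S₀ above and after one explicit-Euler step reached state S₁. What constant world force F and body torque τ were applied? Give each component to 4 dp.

F = (-1.9000, -4.0000, 0.3000)
τ = (0.1500, 0.1700, 0.1800)

Δv = v₁−v₀ = (-0.07600000, -0.16000000, 0.01200000)
m·(v₁−v₀)/dt = (-1.9000, -4.0000, 0.3000)
Δω = ω₁−ω₀ = (0.24000000, 0.12500000, 0.12666667)
I·α + gyro = (0.1500, 0.1700, 0.1800)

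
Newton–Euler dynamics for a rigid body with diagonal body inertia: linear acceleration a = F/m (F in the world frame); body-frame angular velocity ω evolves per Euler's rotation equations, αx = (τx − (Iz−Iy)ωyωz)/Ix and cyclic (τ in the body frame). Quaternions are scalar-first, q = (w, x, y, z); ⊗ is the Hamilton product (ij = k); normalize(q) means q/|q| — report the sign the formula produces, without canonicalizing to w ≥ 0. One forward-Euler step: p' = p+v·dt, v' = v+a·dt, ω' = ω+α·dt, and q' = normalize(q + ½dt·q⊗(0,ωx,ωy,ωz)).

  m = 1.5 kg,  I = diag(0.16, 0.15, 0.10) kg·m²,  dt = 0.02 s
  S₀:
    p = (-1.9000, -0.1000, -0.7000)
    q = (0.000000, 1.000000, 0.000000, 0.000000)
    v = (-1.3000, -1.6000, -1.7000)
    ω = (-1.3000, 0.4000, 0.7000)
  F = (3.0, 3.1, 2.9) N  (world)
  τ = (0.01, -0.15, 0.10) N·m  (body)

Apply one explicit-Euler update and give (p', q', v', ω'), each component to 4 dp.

p' = (-1.9260, -0.1320, -0.7340)
q' = (0.0130, 0.9999, -0.0070, 0.0040)
v' = (-1.2600, -1.5587, -1.6613)
ω' = (-1.2970, 0.3873, 0.7190)

gyro term ω×Iω = (-0.0140, -0.0546, 0.0052)
α = I⁻¹(τ − ω×Iω) = (0.1500, -0.6360, 0.9480)
ω' = ω + α·dt = (-1.2970, 0.3873, 0.7190)
2q̇ = q⊗(0,ω) = (1.3000000, 0.0000000, -0.7000000, 0.4000000)
q' = normalize(q + ½dt·q⊗(0,ω)) = (0.0130, 0.9999, -0.0070, 0.0040)
a = F/m = (2.0000, 2.0667, 1.9333)
new position p' = (-1.9260, -0.1320, -0.7340)
v' = v + a·dt = (-1.2600, -1.5587, -1.6613)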